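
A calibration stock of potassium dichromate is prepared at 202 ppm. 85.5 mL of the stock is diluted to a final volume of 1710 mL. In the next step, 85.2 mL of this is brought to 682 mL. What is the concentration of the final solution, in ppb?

1260 ppb

Overall dilution factor = 20 × 8.005 = 160.
202 ppm / 160 = 1.26 ppm = 1260 ppb.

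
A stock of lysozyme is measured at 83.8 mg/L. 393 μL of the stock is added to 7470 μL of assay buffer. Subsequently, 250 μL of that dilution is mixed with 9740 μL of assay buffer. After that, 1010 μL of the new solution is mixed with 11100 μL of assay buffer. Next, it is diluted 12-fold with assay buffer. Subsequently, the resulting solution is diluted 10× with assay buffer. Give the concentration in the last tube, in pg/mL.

Overall dilution factor = 20.01 × 39.96 × 11.99 × 12 × 10 = 1.15 × 10⁶.
83.8 mg/L / 1.15 × 10⁶ = 7.28 × 10⁻⁵ mg/L = 72.8 pg/mL.

72.8 pg/mL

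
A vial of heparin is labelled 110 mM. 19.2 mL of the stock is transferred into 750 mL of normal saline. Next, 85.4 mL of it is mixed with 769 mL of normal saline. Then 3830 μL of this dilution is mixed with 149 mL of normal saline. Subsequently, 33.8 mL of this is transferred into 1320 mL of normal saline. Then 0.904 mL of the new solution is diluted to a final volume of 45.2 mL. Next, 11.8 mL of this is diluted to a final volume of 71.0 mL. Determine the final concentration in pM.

571 pM

Overall dilution factor = 40.06 × 10.00 × 39.90 × 40.05 × 50 × 6.017 = 1.93 × 10⁸.
110 mM / 1.93 × 10⁸ = 5.71 × 10⁻⁷ mM = 571 pM.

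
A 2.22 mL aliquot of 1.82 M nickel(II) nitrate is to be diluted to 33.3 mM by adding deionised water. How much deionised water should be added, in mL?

33.3 mM = 0.0333 M.
V₂ = C₁V₁/C₂ = 1.82 × 2.22 / 0.0333 = 121 mL.
Diluent to add = V₂ − V₁ = 121 − 2.22 = 119 mL.

119 mL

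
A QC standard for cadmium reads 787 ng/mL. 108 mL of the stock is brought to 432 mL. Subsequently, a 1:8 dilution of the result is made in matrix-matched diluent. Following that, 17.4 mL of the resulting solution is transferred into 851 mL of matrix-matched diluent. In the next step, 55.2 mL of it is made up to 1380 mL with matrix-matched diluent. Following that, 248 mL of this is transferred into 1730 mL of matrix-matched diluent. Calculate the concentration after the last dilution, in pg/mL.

Overall dilution factor = 4 × 8 × 49.91 × 25 × 7.976 = 3.18 × 10⁵.
787 ng/mL / 3.18 × 10⁵ = 2.47 × 10⁻³ ng/mL = 2.47 pg/mL.

2.47 pg/mL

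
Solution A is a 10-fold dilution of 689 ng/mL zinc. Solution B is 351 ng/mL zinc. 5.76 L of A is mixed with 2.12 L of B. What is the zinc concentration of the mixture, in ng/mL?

C_A = 689 ng/mL / 10 = 68.9 ng/mL.
C_mix = (C_A·V_A + C_B·V_B)/(V_A + V_B) = (68.9×5.76 + 351×2.12) / 7.880 = 145 ng/mL.

145 ng/mL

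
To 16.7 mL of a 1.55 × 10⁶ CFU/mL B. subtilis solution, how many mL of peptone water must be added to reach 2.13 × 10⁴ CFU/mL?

1200 mL

V₂ = C₁V₁/C₂ = 1.55 × 10⁶ × 16.7 / 2.13 × 10⁴ = 1215 mL.
Diluent to add = V₂ − V₁ = 1215 − 16.7 = 1200 mL.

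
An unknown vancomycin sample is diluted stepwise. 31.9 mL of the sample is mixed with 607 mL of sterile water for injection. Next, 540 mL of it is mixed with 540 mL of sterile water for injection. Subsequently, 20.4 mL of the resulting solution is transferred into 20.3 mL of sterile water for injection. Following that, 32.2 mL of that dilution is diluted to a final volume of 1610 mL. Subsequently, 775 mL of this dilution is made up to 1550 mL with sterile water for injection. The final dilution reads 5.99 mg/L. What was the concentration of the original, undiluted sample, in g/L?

47.9 g/L

Overall dilution factor = 20.03 × 2 × 1.995 × 50 × 2 = 7992.
Original = 5.99 mg/L × 7992 = 4.79 × 10⁴ mg/L = 47.9 g/L.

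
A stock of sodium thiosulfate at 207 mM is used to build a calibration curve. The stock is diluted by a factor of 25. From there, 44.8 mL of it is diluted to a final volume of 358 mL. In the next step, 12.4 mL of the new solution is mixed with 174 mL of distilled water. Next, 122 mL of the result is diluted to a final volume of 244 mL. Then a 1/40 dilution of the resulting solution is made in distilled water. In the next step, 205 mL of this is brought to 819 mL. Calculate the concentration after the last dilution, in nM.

216 nM

Overall dilution factor = 25 × 7.991 × 15.03 × 2 × 40 × 3.995 = 9.60 × 10⁵.
207 mM / 9.60 × 10⁵ = 2.16 × 10⁻⁴ mM = 216 nM.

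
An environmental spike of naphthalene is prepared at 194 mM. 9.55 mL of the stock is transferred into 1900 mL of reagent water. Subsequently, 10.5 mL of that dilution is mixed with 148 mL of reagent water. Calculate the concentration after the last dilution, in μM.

64.3 μM

Overall dilution factor = 200.0 × 15.10 = 3018.
194 mM / 3018 = 0.0643 mM = 64.3 μM.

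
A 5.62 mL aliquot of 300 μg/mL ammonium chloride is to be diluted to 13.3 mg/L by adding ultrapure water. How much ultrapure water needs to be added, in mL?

121 mL

13.3 mg/L = 13.3 μg/mL.
V₂ = C₁V₁/C₂ = 300 × 5.62 / 13.3 = 127 mL.
Diluent to add = V₂ − V₁ = 127 − 5.62 = 121 mL.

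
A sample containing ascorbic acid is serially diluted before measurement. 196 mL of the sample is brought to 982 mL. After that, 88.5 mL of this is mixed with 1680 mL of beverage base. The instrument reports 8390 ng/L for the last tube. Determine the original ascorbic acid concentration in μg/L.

Overall dilution factor = 5.010 × 19.98 = 100.
Original = 8390 ng/L × 100 = 8.40 × 10⁵ ng/L = 840 μg/L.

840 μg/L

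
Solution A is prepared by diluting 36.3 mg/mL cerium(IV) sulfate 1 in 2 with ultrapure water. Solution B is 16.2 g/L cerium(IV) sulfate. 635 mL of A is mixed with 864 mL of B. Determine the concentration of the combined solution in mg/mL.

17.0 mg/mL

C_A = 36.3 mg/mL / 2 = 18.1 mg/mL.
C_B = 16.2 g/L = 16.2 mg/mL.
C_mix = (C_A·V_A + C_B·V_B)/(V_A + V_B) = (18.1×635 + 16.2×864) / 1499 = 17.0 mg/mL.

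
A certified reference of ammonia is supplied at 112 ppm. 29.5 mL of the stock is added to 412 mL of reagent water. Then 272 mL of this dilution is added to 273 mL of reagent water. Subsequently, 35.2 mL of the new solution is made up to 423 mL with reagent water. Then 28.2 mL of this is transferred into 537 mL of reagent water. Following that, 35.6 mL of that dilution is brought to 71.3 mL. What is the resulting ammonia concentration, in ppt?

Overall dilution factor = 14.97 × 2.004 × 12.02 × 20.04 × 2.003 = 1.45 × 10⁴.
112 ppm / 1.45 × 10⁴ = 7.74 × 10⁻³ ppm = 7740 ppt.

7740 ppt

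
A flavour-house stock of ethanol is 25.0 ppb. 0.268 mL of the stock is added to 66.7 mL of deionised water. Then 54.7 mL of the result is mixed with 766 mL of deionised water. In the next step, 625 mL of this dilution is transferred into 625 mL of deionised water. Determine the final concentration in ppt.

Overall dilution factor = 249.9 × 15.00 × 2 = 7498.
25.0 ppb / 7498 = 3.33 × 10⁻³ ppb = 3.33 ppt.

3.33 ppt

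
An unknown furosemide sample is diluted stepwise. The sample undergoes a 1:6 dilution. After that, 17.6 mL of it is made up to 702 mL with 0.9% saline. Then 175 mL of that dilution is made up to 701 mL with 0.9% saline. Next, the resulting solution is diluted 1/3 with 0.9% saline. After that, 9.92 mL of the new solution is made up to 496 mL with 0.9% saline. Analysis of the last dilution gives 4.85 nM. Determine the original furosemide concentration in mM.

0.697 mM

Overall dilution factor = 6 × 39.89 × 4.006 × 3 × 50 = 1.44 × 10⁵.
Original = 4.85 nM × 1.44 × 10⁵ = 6.97 × 10⁵ nM = 0.697 mM.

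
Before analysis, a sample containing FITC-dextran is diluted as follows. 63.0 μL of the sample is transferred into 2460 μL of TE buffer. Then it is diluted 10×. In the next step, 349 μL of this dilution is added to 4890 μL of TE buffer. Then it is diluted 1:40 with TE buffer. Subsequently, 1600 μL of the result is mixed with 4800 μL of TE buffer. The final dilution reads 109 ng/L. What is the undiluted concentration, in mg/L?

Overall dilution factor = 40.05 × 10 × 15.01 × 40 × 4 = 9.62 × 10⁵.
Original = 109 ng/L × 9.62 × 10⁵ = 1.05 × 10⁸ ng/L = 105 mg/L.

105 mg/L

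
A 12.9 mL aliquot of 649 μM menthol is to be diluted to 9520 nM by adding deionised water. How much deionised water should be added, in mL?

867 mL

9520 nM = 9.52 μM.
V₂ = C₁V₁/C₂ = 649 × 12.9 / 9.52 = 879 mL.
Diluent to add = V₂ − V₁ = 879 − 12.9 = 867 mL.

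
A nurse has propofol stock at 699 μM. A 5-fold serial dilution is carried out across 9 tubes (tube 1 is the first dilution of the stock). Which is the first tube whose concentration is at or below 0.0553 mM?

tube 2

Tube n has concentration 699 μM / 5ⁿ.
Need 5ⁿ ≥ 699 μM / 0.0553 mM = 12.6, so n ≥ 1.58.
First such tube: n = 2.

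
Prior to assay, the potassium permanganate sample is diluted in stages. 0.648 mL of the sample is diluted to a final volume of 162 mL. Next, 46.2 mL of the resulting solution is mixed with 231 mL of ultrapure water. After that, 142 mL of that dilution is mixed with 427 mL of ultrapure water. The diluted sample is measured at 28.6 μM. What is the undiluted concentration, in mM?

Overall dilution factor = 250 × 6 × 4.007 = 6011.
Original = 28.6 μM × 6011 = 1.72 × 10⁵ μM = 172 mM.

172 mM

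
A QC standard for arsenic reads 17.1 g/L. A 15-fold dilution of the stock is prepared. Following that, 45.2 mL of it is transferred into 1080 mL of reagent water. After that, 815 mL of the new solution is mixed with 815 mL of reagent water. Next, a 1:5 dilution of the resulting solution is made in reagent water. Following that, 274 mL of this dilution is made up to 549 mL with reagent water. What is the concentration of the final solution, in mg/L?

2.29 mg/L

Overall dilution factor = 15 × 24.89 × 2 × 5 × 2.004 = 7482.
17.1 g/L / 7482 = 2.29 × 10⁻³ g/L = 2.29 mg/L.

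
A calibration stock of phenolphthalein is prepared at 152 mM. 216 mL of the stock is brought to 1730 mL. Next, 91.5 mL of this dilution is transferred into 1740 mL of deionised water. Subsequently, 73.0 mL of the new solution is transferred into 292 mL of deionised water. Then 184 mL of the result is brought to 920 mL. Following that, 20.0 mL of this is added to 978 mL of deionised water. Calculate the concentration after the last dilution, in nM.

760 nM

Overall dilution factor = 8.009 × 20.02 × 5 × 5 × 49.90 = 2.00 × 10⁵.
152 mM / 2.00 × 10⁵ = 7.60 × 10⁻⁴ mM = 760 nM.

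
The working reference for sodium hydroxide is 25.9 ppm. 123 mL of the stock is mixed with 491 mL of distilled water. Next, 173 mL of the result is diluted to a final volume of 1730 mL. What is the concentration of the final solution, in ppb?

519 ppb

Overall dilution factor = 4.992 × 10 = 49.9.
25.9 ppm / 49.9 = 0.519 ppm = 519 ppb.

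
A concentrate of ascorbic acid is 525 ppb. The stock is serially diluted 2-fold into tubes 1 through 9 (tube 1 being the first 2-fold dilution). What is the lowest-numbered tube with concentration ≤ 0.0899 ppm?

tube 3

Tube n has concentration 525 ppb / 2ⁿ.
Need 2ⁿ ≥ 525 ppb / 0.0899 ppm = 5.84, so n ≥ 2.55.
First such tube: n = 3.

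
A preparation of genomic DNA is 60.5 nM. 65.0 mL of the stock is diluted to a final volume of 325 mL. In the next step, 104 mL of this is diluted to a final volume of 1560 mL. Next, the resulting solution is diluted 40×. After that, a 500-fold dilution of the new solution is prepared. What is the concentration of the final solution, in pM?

Overall dilution factor = 5 × 15 × 40 × 500 = 1.50 × 10⁶.
60.5 nM / 1.50 × 10⁶ = 4.03 × 10⁻⁵ nM = 0.0403 pM.

0.0403 pM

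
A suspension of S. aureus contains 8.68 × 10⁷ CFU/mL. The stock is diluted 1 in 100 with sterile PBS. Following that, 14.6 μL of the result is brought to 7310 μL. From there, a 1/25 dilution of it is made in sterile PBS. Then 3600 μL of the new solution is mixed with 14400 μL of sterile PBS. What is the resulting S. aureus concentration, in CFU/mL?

Overall dilution factor = 100 × 500.7 × 25 × 5 = 6.26 × 10⁶.
8.68 × 10⁷ CFU/mL / 6.26 × 10⁶ = 13.9 CFU/mL.

13.9 CFU/mL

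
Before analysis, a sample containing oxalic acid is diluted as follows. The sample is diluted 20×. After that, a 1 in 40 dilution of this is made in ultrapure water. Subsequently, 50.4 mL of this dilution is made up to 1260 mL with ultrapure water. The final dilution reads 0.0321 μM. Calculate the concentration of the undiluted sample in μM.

642 μM

Overall dilution factor = 20 × 40 × 25 = 2.00 × 10⁴.
Original = 0.0321 μM × 2.00 × 10⁴ = 642 μM.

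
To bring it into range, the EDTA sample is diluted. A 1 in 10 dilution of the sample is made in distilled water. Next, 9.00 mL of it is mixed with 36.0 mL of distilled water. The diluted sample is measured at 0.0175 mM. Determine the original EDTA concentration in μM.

Overall dilution factor = 10 × 5 = 50.0.
Original = 0.0175 mM × 50.0 = 0.875 mM = 875 μM.

875 μM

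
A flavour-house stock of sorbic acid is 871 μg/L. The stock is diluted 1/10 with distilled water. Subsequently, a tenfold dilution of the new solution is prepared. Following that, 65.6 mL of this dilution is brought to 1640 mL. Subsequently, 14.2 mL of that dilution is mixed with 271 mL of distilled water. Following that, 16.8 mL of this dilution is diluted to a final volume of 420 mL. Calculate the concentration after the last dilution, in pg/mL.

Overall dilution factor = 10 × 10 × 25 × 20.08 × 25 = 1.26 × 10⁶.
871 μg/L / 1.26 × 10⁶ = 6.94 × 10⁻⁴ μg/L = 0.694 pg/mL.

0.694 pg/mL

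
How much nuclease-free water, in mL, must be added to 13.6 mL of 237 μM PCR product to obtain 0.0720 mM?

31.2 mL

0.0720 mM = 72.0 μM.
V₂ = C₁V₁/C₂ = 237 × 13.6 / 72.0 = 44.8 mL.
Diluent to add = V₂ − V₁ = 44.8 − 13.6 = 31.2 mL.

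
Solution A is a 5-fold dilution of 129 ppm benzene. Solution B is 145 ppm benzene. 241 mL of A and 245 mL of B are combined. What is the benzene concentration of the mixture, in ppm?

C_A = 129 ppm / 5 = 25.8 ppm.
C_mix = (C_A·V_A + C_B·V_B)/(V_A + V_B) = (25.8×241 + 145×245) / 486.0 = 85.9 ppm.

85.9 ppm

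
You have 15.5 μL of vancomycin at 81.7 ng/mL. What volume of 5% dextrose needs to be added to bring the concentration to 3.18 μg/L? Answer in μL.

383 μL

3.18 μg/L = 3.18 ng/mL.
V₂ = C₁V₁/C₂ = 81.7 × 15.5 / 3.18 = 398 μL.
Diluent to add = V₂ − V₁ = 398 − 15.5 = 383 μL.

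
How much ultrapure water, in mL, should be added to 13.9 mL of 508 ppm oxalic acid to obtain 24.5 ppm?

274 mL

V₂ = C₁V₁/C₂ = 508 × 13.9 / 24.5 = 288 mL.
Diluent to add = V₂ − V₁ = 288 − 13.9 = 274 mL.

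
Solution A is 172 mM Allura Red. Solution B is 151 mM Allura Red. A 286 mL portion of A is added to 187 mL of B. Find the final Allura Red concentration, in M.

0.164 M

C_mix = (C_A·V_A + C_B·V_B)/(V_A + V_B) = (172×286 + 151×187) / 473.0 = 164 mM = 0.164 M.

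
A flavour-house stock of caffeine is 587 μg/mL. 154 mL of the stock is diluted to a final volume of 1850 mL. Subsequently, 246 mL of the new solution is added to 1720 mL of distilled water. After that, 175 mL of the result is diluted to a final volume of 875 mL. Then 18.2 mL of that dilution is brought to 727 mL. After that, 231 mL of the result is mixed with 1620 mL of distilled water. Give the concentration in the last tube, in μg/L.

3.82 μg/L

Overall dilution factor = 12.01 × 7.992 × 5 × 39.95 × 8.013 = 1.54 × 10⁵.
587 μg/mL / 1.54 × 10⁵ = 3.82 × 10⁻³ μg/mL = 3.82 μg/L.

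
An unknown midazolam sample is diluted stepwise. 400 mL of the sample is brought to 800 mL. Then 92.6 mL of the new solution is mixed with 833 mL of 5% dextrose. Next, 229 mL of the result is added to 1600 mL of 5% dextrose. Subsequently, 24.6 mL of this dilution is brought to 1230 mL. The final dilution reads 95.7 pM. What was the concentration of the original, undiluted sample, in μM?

Overall dilution factor = 2 × 9.996 × 7.987 × 50 = 7983.
Original = 95.7 pM × 7983 = 7.64 × 10⁵ pM = 0.764 μM.

0.764 μM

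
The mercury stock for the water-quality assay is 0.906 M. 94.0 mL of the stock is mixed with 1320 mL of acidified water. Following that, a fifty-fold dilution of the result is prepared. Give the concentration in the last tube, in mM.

Overall dilution factor = 15.04 × 50 = 752.
0.906 M / 752 = 1.20 × 10⁻³ M = 1.20 mM.

1.20 mM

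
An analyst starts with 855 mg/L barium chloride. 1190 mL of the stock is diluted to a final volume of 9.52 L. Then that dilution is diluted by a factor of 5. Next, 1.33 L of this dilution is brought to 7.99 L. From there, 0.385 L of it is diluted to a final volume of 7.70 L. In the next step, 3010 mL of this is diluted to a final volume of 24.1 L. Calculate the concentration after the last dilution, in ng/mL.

22.2 ng/mL

Overall dilution factor = 8 × 5 × 6.008 × 20 × 8.007 = 3.85 × 10⁴.
855 mg/L / 3.85 × 10⁴ = 0.0222 mg/L = 22.2 ng/mL.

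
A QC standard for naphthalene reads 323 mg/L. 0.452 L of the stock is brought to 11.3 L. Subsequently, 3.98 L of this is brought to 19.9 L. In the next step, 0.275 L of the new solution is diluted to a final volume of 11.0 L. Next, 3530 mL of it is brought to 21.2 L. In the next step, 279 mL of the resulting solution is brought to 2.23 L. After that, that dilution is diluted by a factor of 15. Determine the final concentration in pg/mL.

Overall dilution factor = 25 × 5 × 40 × 6.006 × 7.993 × 15 = 3.60 × 10⁶.
323 mg/L / 3.60 × 10⁶ = 8.97 × 10⁻⁵ mg/L = 89.7 pg/mL.

89.7 pg/mL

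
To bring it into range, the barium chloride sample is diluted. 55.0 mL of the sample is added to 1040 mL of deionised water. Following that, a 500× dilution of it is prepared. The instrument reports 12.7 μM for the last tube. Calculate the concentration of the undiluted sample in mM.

Overall dilution factor = 19.91 × 500 = 9955.
Original = 12.7 μM × 9955 = 1.26 × 10⁵ μM = 126 mM.

126 mM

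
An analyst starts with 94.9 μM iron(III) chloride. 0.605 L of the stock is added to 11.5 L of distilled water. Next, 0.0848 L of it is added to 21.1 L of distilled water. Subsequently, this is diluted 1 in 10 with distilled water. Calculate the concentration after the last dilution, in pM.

Overall dilution factor = 20.01 × 249.8 × 10 = 5.00 × 10⁴.
94.9 μM / 5.00 × 10⁴ = 1.90 × 10⁻³ μM = 1900 pM.

1900 pM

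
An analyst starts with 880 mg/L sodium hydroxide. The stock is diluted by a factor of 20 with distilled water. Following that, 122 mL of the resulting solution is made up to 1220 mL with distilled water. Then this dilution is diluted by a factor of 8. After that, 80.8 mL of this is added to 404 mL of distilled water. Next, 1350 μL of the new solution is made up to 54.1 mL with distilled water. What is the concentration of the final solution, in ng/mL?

2.29 ng/mL

Overall dilution factor = 20 × 10 × 8 × 6 × 40.07 = 3.85 × 10⁵.
880 mg/L / 3.85 × 10⁵ = 2.29 × 10⁻³ mg/L = 2.29 ng/mL.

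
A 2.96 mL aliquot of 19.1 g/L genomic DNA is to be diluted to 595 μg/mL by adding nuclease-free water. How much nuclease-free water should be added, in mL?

92.1 mL

595 μg/mL = 0.595 g/L.
V₂ = C₁V₁/C₂ = 19.1 × 2.96 / 0.595 = 95.0 mL.
Diluent to add = V₂ − V₁ = 95.0 − 2.96 = 92.1 mL.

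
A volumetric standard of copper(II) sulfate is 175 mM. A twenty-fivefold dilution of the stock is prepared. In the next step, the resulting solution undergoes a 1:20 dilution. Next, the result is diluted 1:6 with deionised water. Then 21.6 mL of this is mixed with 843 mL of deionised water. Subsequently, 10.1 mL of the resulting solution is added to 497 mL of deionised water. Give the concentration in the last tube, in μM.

Overall dilution factor = 25 × 20 × 6 × 40.03 × 50.21 = 6.03 × 10⁶.
175 mM / 6.03 × 10⁶ = 2.90 × 10⁻⁵ mM = 0.0290 μM.

0.0290 μM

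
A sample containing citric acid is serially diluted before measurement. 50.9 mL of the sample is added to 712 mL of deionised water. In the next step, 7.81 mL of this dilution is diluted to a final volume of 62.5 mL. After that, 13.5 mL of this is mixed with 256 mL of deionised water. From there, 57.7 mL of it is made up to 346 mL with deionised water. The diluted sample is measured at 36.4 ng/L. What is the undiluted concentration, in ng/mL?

Overall dilution factor = 14.99 × 8.003 × 19.96 × 5.997 = 1.44 × 10⁴.
Original = 36.4 ng/L × 1.44 × 10⁴ = 5.23 × 10⁵ ng/L = 523 ng/mL.

523 ng/mL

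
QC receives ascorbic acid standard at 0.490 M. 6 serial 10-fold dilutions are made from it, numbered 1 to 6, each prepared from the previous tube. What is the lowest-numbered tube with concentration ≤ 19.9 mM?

Tube n has concentration 0.490 M / 10ⁿ.
Need 10ⁿ ≥ 0.490 M / 19.9 mM = 24.6, so n ≥ 1.39.
First such tube: n = 2.

tube 2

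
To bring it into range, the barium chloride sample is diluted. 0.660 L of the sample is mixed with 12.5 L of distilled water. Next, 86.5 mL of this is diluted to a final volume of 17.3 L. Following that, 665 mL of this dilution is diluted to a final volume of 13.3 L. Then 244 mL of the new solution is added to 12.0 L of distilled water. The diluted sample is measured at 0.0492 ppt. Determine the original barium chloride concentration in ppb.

Overall dilution factor = 19.94 × 200 × 20 × 50.18 = 4.00 × 10⁶.
Original = 0.0492 ppt × 4.00 × 10⁶ = 1.97 × 10⁵ ppt = 197 ppb.

197 ppb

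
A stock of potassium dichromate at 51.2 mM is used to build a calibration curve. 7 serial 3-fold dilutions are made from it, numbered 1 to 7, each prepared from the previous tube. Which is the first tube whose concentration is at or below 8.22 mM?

tube 2

Tube n has concentration 51.2 mM / 3ⁿ.
Need 3ⁿ ≥ 51.2 mM / 8.22 mM = 6.23, so n ≥ 1.66.
First such tube: n = 2.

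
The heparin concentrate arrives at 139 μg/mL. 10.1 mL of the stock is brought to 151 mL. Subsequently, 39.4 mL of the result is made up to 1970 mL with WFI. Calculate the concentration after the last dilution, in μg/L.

Overall dilution factor = 14.95 × 50 = 748.
139 μg/mL / 748 = 0.186 μg/mL = 186 μg/L.

186 μg/L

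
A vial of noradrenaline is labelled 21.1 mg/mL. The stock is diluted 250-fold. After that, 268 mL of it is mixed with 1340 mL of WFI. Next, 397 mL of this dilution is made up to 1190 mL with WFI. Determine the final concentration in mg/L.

Overall dilution factor = 250 × 6 × 2.997 = 4496.
21.1 mg/mL / 4496 = 4.69 × 10⁻³ mg/mL = 4.69 mg/L.

4.69 mg/L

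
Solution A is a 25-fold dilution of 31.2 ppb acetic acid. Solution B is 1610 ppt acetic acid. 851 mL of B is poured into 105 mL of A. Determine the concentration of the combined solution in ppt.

1570 ppt

C_A = 31.2 ppb / 25 = 1.25 ppb.
C_B = 1610 ppt = 1.61 ppb.
C_mix = (C_A·V_A + C_B·V_B)/(V_A + V_B) = (1.25×105 + 1.61×851) / 956.0 = 1.57 ppb = 1570 ppt.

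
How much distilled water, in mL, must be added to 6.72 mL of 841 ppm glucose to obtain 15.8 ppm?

351 mL

V₂ = C₁V₁/C₂ = 841 × 6.72 / 15.8 = 358 mL.
Diluent to add = V₂ − V₁ = 358 − 6.72 = 351 mL.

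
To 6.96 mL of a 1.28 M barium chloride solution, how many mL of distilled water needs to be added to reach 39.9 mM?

39.9 mM = 0.0399 M.
V₂ = C₁V₁/C₂ = 1.28 × 6.96 / 0.0399 = 223 mL.
Diluent to add = V₂ − V₁ = 223 − 6.96 = 216 mL.

216 mL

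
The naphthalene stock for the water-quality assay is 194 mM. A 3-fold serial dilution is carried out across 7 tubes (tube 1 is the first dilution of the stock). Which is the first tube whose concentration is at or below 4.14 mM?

Tube n has concentration 194 mM / 3ⁿ.
Need 3ⁿ ≥ 194 mM / 4.14 mM = 46.9, so n ≥ 3.50.
First such tube: n = 4.

tube 4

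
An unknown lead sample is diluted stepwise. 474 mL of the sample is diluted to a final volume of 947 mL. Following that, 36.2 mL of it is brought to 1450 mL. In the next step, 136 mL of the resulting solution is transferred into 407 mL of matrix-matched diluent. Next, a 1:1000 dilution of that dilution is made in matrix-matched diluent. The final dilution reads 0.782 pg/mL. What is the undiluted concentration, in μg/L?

Overall dilution factor = 1.998 × 40.06 × 3.993 × 1000 = 3.20 × 10⁵.
Original = 0.782 pg/mL × 3.20 × 10⁵ = 2.50 × 10⁵ pg/mL = 250 μg/L.

250 μg/L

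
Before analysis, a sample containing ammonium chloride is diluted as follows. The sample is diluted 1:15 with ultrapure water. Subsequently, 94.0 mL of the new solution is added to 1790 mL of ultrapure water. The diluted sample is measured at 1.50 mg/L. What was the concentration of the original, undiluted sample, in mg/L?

Overall dilution factor = 15 × 20.04 = 301.
Original = 1.50 mg/L × 301 = 451 mg/L.

451 mg/L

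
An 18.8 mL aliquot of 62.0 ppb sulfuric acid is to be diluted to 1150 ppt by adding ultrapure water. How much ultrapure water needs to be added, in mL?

1150 ppt = 1.15 ppb.
V₂ = C₁V₁/C₂ = 62.0 × 18.8 / 1.15 = 1014 mL.
Diluent to add = V₂ − V₁ = 1014 − 18.8 = 995 mL.

995 mL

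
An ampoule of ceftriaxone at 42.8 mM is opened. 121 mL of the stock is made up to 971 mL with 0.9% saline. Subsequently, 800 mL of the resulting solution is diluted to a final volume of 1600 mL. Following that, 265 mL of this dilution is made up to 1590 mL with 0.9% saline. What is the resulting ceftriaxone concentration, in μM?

444 μM

Overall dilution factor = 8.025 × 2 × 6 = 96.3.
42.8 mM / 96.3 = 0.444 mM = 444 μM.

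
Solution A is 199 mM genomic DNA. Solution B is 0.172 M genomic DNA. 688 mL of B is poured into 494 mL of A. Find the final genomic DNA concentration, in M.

C_B = 0.172 M = 172 mM.
C_mix = (C_A·V_A + C_B·V_B)/(V_A + V_B) = (199×494 + 172×688) / 1182 = 183 mM = 0.183 M.

0.183 M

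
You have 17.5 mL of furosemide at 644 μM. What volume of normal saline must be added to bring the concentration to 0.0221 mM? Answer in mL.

492 mL

0.0221 mM = 22.1 μM.
V₂ = C₁V₁/C₂ = 644 × 17.5 / 22.1 = 510 mL.
Diluent to add = V₂ − V₁ = 510 − 17.5 = 492 mL.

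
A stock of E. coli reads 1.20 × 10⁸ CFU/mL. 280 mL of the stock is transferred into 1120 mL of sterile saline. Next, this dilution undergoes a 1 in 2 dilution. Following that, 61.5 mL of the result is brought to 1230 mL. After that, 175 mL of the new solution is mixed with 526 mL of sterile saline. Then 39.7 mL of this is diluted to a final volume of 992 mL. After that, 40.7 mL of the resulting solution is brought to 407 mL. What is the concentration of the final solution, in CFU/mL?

Overall dilution factor = 5 × 2 × 20 × 4.006 × 24.99 × 10 = 2.00 × 10⁵.
1.20 × 10⁸ CFU/mL / 2.00 × 10⁵ = 599 CFU/mL.

599 CFU/mL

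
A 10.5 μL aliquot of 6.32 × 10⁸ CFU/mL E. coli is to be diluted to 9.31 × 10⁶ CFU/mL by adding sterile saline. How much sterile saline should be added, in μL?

V₂ = C₁V₁/C₂ = 6.32 × 10⁸ × 10.5 / 9.31 × 10⁶ = 713 μL.
Diluent to add = V₂ − V₁ = 713 − 10.5 = 702 μL.

702 μL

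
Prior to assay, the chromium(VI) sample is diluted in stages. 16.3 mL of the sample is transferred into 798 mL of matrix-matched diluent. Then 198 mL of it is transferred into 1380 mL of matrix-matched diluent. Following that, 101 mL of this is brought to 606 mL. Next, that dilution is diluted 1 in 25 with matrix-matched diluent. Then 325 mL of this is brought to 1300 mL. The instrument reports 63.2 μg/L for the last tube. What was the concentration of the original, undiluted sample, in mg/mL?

15.1 mg/mL

Overall dilution factor = 49.96 × 7.970 × 6 × 25 × 4 = 2.39 × 10⁵.
Original = 63.2 μg/L × 2.39 × 10⁵ = 1.51 × 10⁷ μg/L = 15.1 mg/mL.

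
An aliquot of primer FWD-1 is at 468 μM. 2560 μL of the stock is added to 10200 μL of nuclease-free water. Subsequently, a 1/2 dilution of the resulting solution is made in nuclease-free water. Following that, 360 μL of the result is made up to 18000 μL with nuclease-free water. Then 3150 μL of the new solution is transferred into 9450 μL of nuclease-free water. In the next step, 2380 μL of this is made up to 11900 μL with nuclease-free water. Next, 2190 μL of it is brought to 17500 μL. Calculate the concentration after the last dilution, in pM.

5880 pM

Overall dilution factor = 4.984 × 2 × 50 × 4 × 5 × 7.991 = 7.97 × 10⁴.
468 μM / 7.97 × 10⁴ = 5.88 × 10⁻³ μM = 5880 pM.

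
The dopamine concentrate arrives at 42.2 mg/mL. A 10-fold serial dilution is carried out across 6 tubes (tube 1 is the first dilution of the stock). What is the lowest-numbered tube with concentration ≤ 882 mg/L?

Tube n has concentration 42.2 mg/mL / 10ⁿ.
Need 10ⁿ ≥ 42.2 mg/mL / 882 mg/L = 47.8, so n ≥ 1.68.
First such tube: n = 2.

tube 2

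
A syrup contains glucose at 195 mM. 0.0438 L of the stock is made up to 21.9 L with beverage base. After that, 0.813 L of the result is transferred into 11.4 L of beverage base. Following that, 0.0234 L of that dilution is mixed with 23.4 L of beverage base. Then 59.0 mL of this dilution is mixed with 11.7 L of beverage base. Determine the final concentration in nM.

Overall dilution factor = 500 × 15.02 × 1001 × 199.3 = 1.50 × 10⁹.
195 mM / 1.50 × 10⁹ = 1.30 × 10⁻⁷ mM = 0.130 nM.

0.130 nM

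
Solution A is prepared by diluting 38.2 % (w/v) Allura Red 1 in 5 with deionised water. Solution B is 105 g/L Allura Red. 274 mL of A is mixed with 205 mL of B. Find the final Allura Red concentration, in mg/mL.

88.6 mg/mL

C_A = 38.2 % (w/v) / 5 = 7.64 % (w/v).
C_B = 105 g/L = 10.5 % (w/v).
C_mix = (C_A·V_A + C_B·V_B)/(V_A + V_B) = (7.64×274 + 10.5×205) / 479.0 = 8.86 % (w/v) = 88.6 mg/mL.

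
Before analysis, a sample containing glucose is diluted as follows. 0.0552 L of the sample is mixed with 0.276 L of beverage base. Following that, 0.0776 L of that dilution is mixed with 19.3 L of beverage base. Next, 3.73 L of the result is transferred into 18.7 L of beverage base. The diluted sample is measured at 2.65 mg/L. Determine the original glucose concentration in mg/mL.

Overall dilution factor = 6 × 249.7 × 6.013 = 9010.
Original = 2.65 mg/L × 9010 = 2.39 × 10⁴ mg/L = 23.9 mg/mL.

23.9 mg/mL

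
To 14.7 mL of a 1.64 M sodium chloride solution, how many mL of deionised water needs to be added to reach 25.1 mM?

946 mL

25.1 mM = 0.0251 M.
V₂ = C₁V₁/C₂ = 1.64 × 14.7 / 0.0251 = 960 mL.
Diluent to add = V₂ − V₁ = 960 − 14.7 = 946 mL.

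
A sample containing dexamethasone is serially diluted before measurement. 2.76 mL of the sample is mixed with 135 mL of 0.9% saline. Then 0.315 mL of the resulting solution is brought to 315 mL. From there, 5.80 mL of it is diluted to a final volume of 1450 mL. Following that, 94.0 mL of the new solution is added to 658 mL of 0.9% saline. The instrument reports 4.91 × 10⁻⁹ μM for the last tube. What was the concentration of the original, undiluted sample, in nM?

490 nM

Overall dilution factor = 49.91 × 1000 × 250 × 8 = 9.98 × 10⁷.
Original = 4.91 × 10⁻⁹ μM × 9.98 × 10⁷ = 0.490 μM = 490 nM.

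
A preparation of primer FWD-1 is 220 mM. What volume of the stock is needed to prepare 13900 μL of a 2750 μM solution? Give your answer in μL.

2750 μM = 2.75 mM.
V₁ = C₂V₂/C₁ = 2.75 × 13900 / 220 = 174 μL.

174 μL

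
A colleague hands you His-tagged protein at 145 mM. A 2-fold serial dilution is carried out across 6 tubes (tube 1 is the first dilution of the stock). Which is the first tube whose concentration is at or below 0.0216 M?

Tube n has concentration 145 mM / 2ⁿ.
Need 2ⁿ ≥ 145 mM / 0.0216 M = 6.71, so n ≥ 2.75.
First such tube: n = 3.

tube 3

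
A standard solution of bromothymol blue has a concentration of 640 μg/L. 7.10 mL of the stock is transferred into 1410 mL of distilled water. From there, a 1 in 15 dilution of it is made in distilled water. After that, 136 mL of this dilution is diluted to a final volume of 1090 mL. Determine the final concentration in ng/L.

26.7 ng/L

Overall dilution factor = 199.6 × 15 × 8.015 = 2.40 × 10⁴.
640 μg/L / 2.40 × 10⁴ = 0.0267 μg/L = 26.7 ng/L.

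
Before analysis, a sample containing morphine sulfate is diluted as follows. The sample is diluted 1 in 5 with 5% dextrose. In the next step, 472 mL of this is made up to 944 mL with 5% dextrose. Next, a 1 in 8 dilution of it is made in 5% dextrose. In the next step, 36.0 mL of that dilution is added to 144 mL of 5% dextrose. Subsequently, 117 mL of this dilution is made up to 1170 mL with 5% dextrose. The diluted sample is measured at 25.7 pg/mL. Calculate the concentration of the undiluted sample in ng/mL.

Overall dilution factor = 5 × 2 × 8 × 5 × 10 = 4000.
Original = 25.7 pg/mL × 4000 = 1.03 × 10⁵ pg/mL = 103 ng/mL.

103 ng/mL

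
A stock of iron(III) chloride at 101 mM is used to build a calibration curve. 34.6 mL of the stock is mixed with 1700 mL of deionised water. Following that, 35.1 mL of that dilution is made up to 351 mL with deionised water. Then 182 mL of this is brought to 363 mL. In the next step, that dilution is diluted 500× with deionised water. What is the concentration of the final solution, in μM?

0.202 μM

Overall dilution factor = 50.13 × 10 × 1.995 × 500 = 5.00 × 10⁵.
101 mM / 5.00 × 10⁵ = 2.02 × 10⁻⁴ mM = 0.202 μM.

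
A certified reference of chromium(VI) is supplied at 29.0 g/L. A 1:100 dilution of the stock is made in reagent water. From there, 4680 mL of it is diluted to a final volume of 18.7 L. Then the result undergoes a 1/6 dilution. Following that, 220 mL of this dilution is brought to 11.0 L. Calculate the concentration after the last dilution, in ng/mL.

242 ng/mL

Overall dilution factor = 100 × 3.996 × 6 × 50 = 1.20 × 10⁵.
29.0 g/L / 1.20 × 10⁵ = 2.42 × 10⁻⁴ g/L = 242 ng/mL.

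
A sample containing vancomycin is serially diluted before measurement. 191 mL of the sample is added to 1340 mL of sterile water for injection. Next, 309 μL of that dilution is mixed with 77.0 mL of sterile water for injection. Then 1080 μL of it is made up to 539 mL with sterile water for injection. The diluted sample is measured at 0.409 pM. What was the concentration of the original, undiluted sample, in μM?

0.409 μM

Overall dilution factor = 8.016 × 250.2 × 499.1 = 1.00 × 10⁶.
Original = 0.409 pM × 1.00 × 10⁶ = 4.09 × 10⁵ pM = 0.409 μM.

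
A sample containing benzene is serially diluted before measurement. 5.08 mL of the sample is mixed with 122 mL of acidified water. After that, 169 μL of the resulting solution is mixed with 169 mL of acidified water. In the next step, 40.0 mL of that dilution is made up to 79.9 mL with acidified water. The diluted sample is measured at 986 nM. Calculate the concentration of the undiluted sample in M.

Overall dilution factor = 25.02 × 1001 × 1.998 = 5.00 × 10⁴.
Original = 986 nM × 5.00 × 10⁴ = 4.93 × 10⁷ nM = 0.0493 M.

0.0493 M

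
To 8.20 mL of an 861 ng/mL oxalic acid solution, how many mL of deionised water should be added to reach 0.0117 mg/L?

0.0117 mg/L = 11.7 ng/mL.
V₂ = C₁V₁/C₂ = 861 × 8.20 / 11.7 = 603 mL.
Diluent to add = V₂ − V₁ = 603 − 8.20 = 595 mL.

595 mL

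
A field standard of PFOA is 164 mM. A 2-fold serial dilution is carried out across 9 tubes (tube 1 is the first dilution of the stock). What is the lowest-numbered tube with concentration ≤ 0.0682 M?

Tube n has concentration 164 mM / 2ⁿ.
Need 2ⁿ ≥ 164 mM / 0.0682 M = 2.40, so n ≥ 1.27.
First such tube: n = 2.

tube 2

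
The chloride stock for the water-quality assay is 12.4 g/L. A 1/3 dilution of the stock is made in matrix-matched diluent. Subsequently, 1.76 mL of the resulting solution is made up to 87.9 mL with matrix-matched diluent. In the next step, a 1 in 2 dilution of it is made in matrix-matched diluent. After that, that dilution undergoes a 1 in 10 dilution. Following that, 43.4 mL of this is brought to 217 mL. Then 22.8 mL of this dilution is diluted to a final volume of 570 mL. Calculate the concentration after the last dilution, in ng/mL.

33.1 ng/mL

Overall dilution factor = 3 × 49.94 × 2 × 10 × 5 × 25 = 3.75 × 10⁵.
12.4 g/L / 3.75 × 10⁵ = 3.31 × 10⁻⁵ g/L = 33.1 ng/mL.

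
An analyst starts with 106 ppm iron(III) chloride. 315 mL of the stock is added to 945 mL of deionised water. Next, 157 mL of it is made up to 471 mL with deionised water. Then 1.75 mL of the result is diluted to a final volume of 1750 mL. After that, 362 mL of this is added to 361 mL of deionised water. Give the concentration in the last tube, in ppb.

4.42 ppb

Overall dilution factor = 4 × 3 × 1000 × 1.997 = 2.40 × 10⁴.
106 ppm / 2.40 × 10⁴ = 4.42 × 10⁻³ ppm = 4.42 ppb.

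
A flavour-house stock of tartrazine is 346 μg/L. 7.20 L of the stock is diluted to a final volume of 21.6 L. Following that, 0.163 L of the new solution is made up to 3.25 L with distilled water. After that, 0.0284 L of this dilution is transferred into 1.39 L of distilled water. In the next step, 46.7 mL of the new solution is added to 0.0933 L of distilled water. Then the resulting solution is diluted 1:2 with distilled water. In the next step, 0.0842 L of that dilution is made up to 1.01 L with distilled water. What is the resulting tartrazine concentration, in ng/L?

Overall dilution factor = 3 × 19.94 × 49.94 × 2.998 × 2 × 12.00 = 2.15 × 10⁵.
346 μg/L / 2.15 × 10⁵ = 1.61 × 10⁻³ μg/L = 1.61 ng/L.

1.61 ng/L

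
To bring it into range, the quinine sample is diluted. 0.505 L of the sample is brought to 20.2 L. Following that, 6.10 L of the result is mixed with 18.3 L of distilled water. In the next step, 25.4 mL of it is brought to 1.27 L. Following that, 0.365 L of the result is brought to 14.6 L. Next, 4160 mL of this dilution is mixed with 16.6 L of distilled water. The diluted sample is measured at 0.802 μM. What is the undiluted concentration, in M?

Overall dilution factor = 40 × 4 × 50 × 40 × 4.990 = 1.60 × 10⁶.
Original = 0.802 μM × 1.60 × 10⁶ = 1.28 × 10⁶ μM = 1.28 M.

1.28 M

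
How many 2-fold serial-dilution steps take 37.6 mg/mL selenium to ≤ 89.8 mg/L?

9

Need 2ⁿ ≥ 419, so n ≥ log(419)/log(2) = 8.71.
Minimum whole steps: n = 9.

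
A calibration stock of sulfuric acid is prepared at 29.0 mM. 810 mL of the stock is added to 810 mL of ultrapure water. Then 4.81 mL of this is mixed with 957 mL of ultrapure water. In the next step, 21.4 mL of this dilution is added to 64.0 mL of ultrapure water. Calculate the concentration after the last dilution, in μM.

18.2 μM

Overall dilution factor = 2 × 200.0 × 3.991 = 1596.
29.0 mM / 1596 = 0.0182 mM = 18.2 μM.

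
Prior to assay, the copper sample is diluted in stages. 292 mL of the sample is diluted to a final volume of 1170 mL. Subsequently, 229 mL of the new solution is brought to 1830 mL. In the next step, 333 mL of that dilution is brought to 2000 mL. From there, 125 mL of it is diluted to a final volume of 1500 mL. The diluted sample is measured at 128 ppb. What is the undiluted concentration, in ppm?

295 ppm

Overall dilution factor = 4.007 × 7.991 × 6.006 × 12 = 2308.
Original = 128 ppb × 2308 = 2.95 × 10⁵ ppb = 295 ppm.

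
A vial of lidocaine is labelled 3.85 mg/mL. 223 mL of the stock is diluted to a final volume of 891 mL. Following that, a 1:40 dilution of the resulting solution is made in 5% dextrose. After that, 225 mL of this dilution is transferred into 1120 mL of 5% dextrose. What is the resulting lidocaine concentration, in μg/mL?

4.03 μg/mL

Overall dilution factor = 3.996 × 40 × 5.978 = 955.
3.85 mg/mL / 955 = 4.03 × 10⁻³ mg/mL = 4.03 μg/mL.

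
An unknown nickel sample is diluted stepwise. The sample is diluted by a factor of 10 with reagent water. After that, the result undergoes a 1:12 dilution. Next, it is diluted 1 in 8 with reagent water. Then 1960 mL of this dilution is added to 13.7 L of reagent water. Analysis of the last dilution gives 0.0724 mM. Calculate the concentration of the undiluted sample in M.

0.555 M

Overall dilution factor = 10 × 12 × 8 × 7.990 = 7670.
Original = 0.0724 mM × 7670 = 555 mM = 0.555 M.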